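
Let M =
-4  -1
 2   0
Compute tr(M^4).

136

M^2 = [[14, 4], [-8, -2]]
M^3 = [[-48, -14], [28, 8]]
M^4 = [[164, 48], [-96, -28]]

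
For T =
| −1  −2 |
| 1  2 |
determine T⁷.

T² = T (a projection; rank 1, trace 1), so T⁷ = T.

[[−1, −2], [1, 2]]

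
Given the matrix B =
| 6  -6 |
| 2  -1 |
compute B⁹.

[[77196, -115026], [38342, -57001]]

tr B = 5 and det B = 6, so the characteristic polynomial is λ² − (5)λ + (6) with roots 2 and 3.
Eigenvectors give P = [[-3, 2], [-2, 1]] with P⁻¹ = [[1, -2], [2, -3]], and B = P·diag(2, 3)·P⁻¹.
Then B⁹ = P·diag(512, 19683)·P⁻¹ = [[-1536, 39366], [-1024, 19683]] · [[1, -2], [2, -3]] = [[77196, -115026], [38342, -57001]].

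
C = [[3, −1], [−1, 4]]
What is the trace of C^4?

487

C^2 = [[10, −7], [−7, 17]]
C^3 = [[37, −38], [−38, 75]]
C^4 = [[149, −189], [−189, 338]]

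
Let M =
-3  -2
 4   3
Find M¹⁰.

[[1, 0], [0, 1]]

M² = I (check: tr M = 0 and det M = -1), so M¹⁰ = I since 10 is even.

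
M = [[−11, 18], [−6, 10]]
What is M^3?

[[−35, 54], [−18, 28]]

tr M = −1 and det M = −2, so the characteristic polynomial is λ² − (−1)λ + (−2) with roots −2 and 1.
Eigenvectors give P = [[2, 3], [1, 2]] with P⁻¹ = [[2, −3], [−1, 2]], and M = P·diag(−2, 1)·P⁻¹.
Then M^3 = P·diag(−8, 1)·P⁻¹ = [[−16, 3], [−8, 2]] · [[2, −3], [−1, 2]] = [[−35, 54], [−18, 28]].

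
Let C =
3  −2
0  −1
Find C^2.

[[9, −4], [0, 1]]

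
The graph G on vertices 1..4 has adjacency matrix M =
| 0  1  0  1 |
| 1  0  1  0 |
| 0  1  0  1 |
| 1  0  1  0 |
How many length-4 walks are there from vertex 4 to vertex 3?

The number of length-4 walks from vertex 4 to vertex 3 is entry (4,3) of M⁴, where M is the adjacency matrix.
M² = [[2, 0, 2, 0], [0, 2, 0, 2], [2, 0, 2, 0], [0, 2, 0, 2]]
M³ = [[0, 4, 0, 4], [4, 0, 4, 0], [0, 4, 0, 4], [4, 0, 4, 0]]
M⁴ = [[8, 0, 8, 0], [0, 8, 0, 8], [8, 0, 8, 0], [0, 8, 0, 8]]

0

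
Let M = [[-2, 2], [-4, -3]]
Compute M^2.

[[-4, -10], [20, 1]]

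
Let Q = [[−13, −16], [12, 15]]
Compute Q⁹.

[[−59053, −78736], [59052, 78735]]

tr Q = 2 and det Q = −3, so the characteristic polynomial is λ² − (2)λ + (−3) with roots −1 and 3.
Eigenvectors give P = [[−4, 1], [3, −1]] with P⁻¹ = [[−1, −1], [−3, −4]], and Q = P·diag(−1, 3)·P⁻¹.
Then Q⁹ = P·diag(−1, 19683)·P⁻¹ = [[4, 19683], [−3, −19683]] · [[−1, −1], [−3, −4]] = [[−59053, −78736], [59052, 78735]].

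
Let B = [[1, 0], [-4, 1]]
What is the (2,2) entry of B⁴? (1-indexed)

1

B = I + N where N = [[0, 0], [-4, 0]] is strictly lower-triangular, so N² = 0.
(I + N)⁴ = I + 4·N = [[1, 0], [-16, 1]].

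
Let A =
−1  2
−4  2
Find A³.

A² = [[−7, 2], [−4, −4]]
A³ = [[−1, −10], [20, −16]]

[[−1, −10], [20, −16]]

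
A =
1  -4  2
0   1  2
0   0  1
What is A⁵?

[[1, -20, -70], [0, 1, 10], [0, 0, 1]]

A = I + N where N = [[0, -4, 2], [0, 0, 2], [0, 0, 0]] is strictly upper-triangular, so N³ = 0.
(I + N)⁵ = I + 5·N + 10·N² = [[1, -20, -70], [0, 1, 10], [0, 0, 1]].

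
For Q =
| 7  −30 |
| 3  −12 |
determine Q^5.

[[1867, −6330], [633, −2142]]

tr Q = −5 and det Q = 6, so the characteristic polynomial is λ² − (−5)λ + (6) with roots −3 and −2.
Eigenvectors give P = [[−3, −10], [−1, −3]] with P⁻¹ = [[3, −10], [−1, 3]], and Q = P·diag(−3, −2)·P⁻¹.
Then Q^5 = P·diag(−243, −32)·P⁻¹ = [[729, 320], [243, 96]] · [[3, −10], [−1, 3]] = [[1867, −6330], [633, −2142]].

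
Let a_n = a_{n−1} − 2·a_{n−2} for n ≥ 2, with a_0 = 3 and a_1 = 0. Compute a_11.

66

With companion matrix C = [[1, −2], [1, 0]], [a_n, a_{n−1}]ᵀ = C·[a_{n−1}, a_{n−2}]ᵀ, so [a_11, a_10]ᵀ = C^10·[a_1, a_0]ᵀ.
C^10 = [[23, 22], [−11, 34]], giving [a_11, a_10]ᵀ = [[66], [102]].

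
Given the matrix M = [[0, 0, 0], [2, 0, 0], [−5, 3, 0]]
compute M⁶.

[[0, 0, 0], [0, 0, 0], [0, 0, 0]]

M is strictly triangular, hence nilpotent: M³ = 0, so M⁶ = 0.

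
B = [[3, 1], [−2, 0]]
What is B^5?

tr B = 3 and det B = 2, so the characteristic polynomial is λ² − (3)λ + (2) with roots 1 and 2.
Eigenvectors give P = [[−1, 1], [2, −1]] with P⁻¹ = [[1, 1], [2, 1]], and B = P·diag(1, 2)·P⁻¹.
Then B^5 = P·diag(1, 32)·P⁻¹ = [[−1, 32], [2, −32]] · [[1, 1], [2, 1]] = [[63, 31], [−62, −30]].

[[63, 31], [−62, −30]]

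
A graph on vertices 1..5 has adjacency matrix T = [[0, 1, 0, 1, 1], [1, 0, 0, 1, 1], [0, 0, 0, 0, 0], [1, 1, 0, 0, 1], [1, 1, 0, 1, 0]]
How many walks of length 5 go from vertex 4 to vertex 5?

The number of length-5 walks from vertex 4 to vertex 5 is entry (4,5) of T⁵, where T is the adjacency matrix.
T² = [[3, 2, 0, 2, 2], [2, 3, 0, 2, 2], [0, 0, 0, 0, 0], [2, 2, 0, 3, 2], [2, 2, 0, 2, 3]]
T³ = [[6, 7, 0, 7, 7], [7, 6, 0, 7, 7], [0, 0, 0, 0, 0], [7, 7, 0, 6, 7], [7, 7, 0, 7, 6]]
T⁴ = [[21, 20, 0, 20, 20], [20, 21, 0, 20, 20], [0, 0, 0, 0, 0], [20, 20, 0, 21, 20], [20, 20, 0, 20, 21]]
T⁵ = [[60, 61, 0, 61, 61], [61, 60, 0, 61, 61], [0, 0, 0, 0, 0], [61, 61, 0, 60, 61], [61, 61, 0, 61, 60]]

61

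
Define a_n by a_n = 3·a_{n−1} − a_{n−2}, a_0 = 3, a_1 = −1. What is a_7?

−809

With companion matrix C = [[3, −1], [1, 0]], [a_n, a_{n−1}]ᵀ = C·[a_{n−1}, a_{n−2}]ᵀ, so [a_7, a_6]ᵀ = C⁶·[a_1, a_0]ᵀ.
C⁶ = [[377, −144], [144, −55]], giving [a_7, a_6]ᵀ = [[−809], [−309]].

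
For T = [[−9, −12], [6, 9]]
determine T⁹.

tr T = 0 and det T = −9, so the characteristic polynomial is λ² − (0)λ + (−9) with roots 3 and −3.
Eigenvectors give P = [[−1, 2], [1, −1]] with P⁻¹ = [[1, 2], [1, 1]], and T = P·diag(3, −3)·P⁻¹.
Then T⁹ = P·diag(19683, −19683)·P⁻¹ = [[−19683, −39366], [19683, 19683]] · [[1, 2], [1, 1]] = [[−59049, −78732], [39366, 59049]].

[[−59049, −78732], [39366, 59049]]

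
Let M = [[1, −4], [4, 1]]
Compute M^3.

[[−47, 52], [−52, −47]]

M^2 = [[−15, −8], [8, −15]]
M^3 = [[−47, 52], [−52, −47]]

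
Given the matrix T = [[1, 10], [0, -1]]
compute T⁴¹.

[[1, 10], [0, -1]]

T² = I (check: tr T = 0 and det T = -1), so T⁴¹ = T since 41 is odd.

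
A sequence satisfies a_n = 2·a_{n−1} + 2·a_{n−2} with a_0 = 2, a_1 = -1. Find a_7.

152

With companion matrix C = [[2, 2], [1, 0]], [a_n, a_{n−1}]ᵀ = C·[a_{n−1}, a_{n−2}]ᵀ, so [a_7, a_6]ᵀ = C^6·[a_1, a_0]ᵀ.
C^6 = [[328, 240], [120, 88]], giving [a_7, a_6]ᵀ = [[152], [56]].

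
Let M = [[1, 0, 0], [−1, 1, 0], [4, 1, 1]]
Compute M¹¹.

M = I + N where N = [[0, 0, 0], [−1, 0, 0], [4, 1, 0]] is strictly lower-triangular, so N³ = 0.
(I + N)¹¹ = I + 11·N + 55·N² = [[1, 0, 0], [−11, 1, 0], [−11, 11, 1]].

[[1, 0, 0], [−11, 1, 0], [−11, 11, 1]]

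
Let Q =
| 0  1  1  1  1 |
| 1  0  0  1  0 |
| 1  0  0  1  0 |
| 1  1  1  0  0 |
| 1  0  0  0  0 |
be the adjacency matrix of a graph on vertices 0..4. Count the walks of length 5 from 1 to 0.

The number of length-5 walks from vertex 1 to vertex 0 is entry (1,0) of Q⁵, where Q is the adjacency matrix.
Q² = [[4, 1, 1, 2, 0], [1, 2, 2, 1, 1], [1, 2, 2, 1, 1], [2, 1, 1, 3, 1], [0, 1, 1, 1, 1]]
Q³ = [[4, 6, 6, 6, 4], [6, 2, 2, 5, 1], [6, 2, 2, 5, 1], [6, 5, 5, 4, 2], [4, 1, 1, 2, 0]]
Q⁴ = [[22, 10, 10, 16, 4], [10, 11, 11, 10, 6], [10, 11, 11, 10, 6], [16, 10, 10, 16, 6], [4, 6, 6, 6, 4]]
Q⁵ = [[40, 38, 38, 42, 22], [38, 20, 20, 32, 10], [38, 20, 20, 32, 10], [42, 32, 32, 36, 16], [22, 10, 10, 16, 4]]

38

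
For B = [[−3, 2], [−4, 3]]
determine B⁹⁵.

[[−3, 2], [−4, 3]]

B² = I (check: tr B = 0 and det B = −1), so B⁹⁵ = B since 95 is odd.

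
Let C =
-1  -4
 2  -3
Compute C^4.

[[-79, -96], [48, -127]]

C^2 = [[-7, 16], [-8, 1]]
C^3 = [[39, -20], [10, 29]]
C^4 = [[-79, -96], [48, -127]]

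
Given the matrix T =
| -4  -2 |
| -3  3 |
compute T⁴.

[[490, 74], [111, 231]]

T² = [[22, 2], [3, 15]]
T³ = [[-94, -38], [-57, 39]]
T⁴ = [[490, 74], [111, 231]]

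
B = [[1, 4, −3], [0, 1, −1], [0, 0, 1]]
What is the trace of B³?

B = I + N where N = [[0, 4, −3], [0, 0, −1], [0, 0, 0]] is strictly upper-triangular, so N³ = 0.
(I + N)³ = I + 3·N + 3·N² = [[1, 12, −21], [0, 1, −3], [0, 0, 1]].

3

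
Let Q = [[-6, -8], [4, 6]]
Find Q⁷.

tr Q = 0 and det Q = -4, so the characteristic polynomial is λ² − (0)λ + (-4) with roots -2 and 2.
Eigenvectors give P = [[2, 1], [-1, -1]] with P⁻¹ = [[1, 1], [-1, -2]], and Q = P·diag(-2, 2)·P⁻¹.
Then Q⁷ = P·diag(-128, 128)·P⁻¹ = [[-256, 128], [128, -128]] · [[1, 1], [-1, -2]] = [[-384, -512], [256, 384]].

[[-384, -512], [256, 384]]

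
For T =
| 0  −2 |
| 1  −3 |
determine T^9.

tr T = −3 and det T = 2, so the characteristic polynomial is λ² − (−3)λ + (2) with roots −2 and −1.
Eigenvectors give P = [[−1, 2], [−1, 1]] with P⁻¹ = [[1, −2], [1, −1]], and T = P·diag(−2, −1)·P⁻¹.
Then T^9 = P·diag(−512, −1)·P⁻¹ = [[512, −2], [512, −1]] · [[1, −2], [1, −1]] = [[510, −1022], [511, −1023]].

[[510, −1022], [511, −1023]]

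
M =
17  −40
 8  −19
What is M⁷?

tr M = −2 and det M = −3, so the characteristic polynomial is λ² − (−2)λ + (−3) with roots 1 and −3.
Eigenvectors give P = [[5, 2], [2, 1]] with P⁻¹ = [[1, −2], [−2, 5]], and M = P·diag(1, −3)·P⁻¹.
Then M⁷ = P·diag(1, −2187)·P⁻¹ = [[5, −4374], [2, −2187]] · [[1, −2], [−2, 5]] = [[8753, −21880], [4376, −10939]].

[[8753, −21880], [4376, −10939]]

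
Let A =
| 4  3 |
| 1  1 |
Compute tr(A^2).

23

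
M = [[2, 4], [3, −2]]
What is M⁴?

[[256, 0], [0, 256]]

M² = [[16, 0], [0, 16]]
M³ = [[32, 64], [48, −32]]
M⁴ = [[256, 0], [0, 256]]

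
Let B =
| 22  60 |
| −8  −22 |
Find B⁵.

[[352, 960], [−128, −352]]

tr B = 0 and det B = −4, so the characteristic polynomial is λ² − (0)λ + (−4) with roots 2 and −2.
Eigenvectors give P = [[3, −5], [−1, 2]] with P⁻¹ = [[2, 5], [1, 3]], and B = P·diag(2, −2)·P⁻¹.
Then B⁵ = P·diag(32, −32)·P⁻¹ = [[96, 160], [−32, −64]] · [[2, 5], [1, 3]] = [[352, 960], [−128, −352]].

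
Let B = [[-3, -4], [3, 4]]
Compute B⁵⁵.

B² = B (a projection; rank 1, trace 1), so B⁵⁵ = B.

[[-3, -4], [3, 4]]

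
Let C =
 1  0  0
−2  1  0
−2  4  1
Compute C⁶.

C = I + N where N = [[0, 0, 0], [−2, 0, 0], [−2, 4, 0]] is strictly lower-triangular, so N³ = 0.
(I + N)⁶ = I + 6·N + 15·N² = [[1, 0, 0], [−12, 1, 0], [−132, 24, 1]].

[[1, 0, 0], [−12, 1, 0], [−132, 24, 1]]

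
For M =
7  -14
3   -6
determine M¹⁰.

M² = M (a projection; rank 1, trace 1), so M¹⁰ = M.

[[7, -14], [3, -6]]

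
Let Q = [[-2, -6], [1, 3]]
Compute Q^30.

[[-2, -6], [1, 3]]

Q² = Q (a projection; rank 1, trace 1), so Q^30 = Q.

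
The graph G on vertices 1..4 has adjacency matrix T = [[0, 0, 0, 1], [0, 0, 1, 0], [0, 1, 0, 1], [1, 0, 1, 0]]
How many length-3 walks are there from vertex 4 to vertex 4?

The number of length-3 walks from vertex 4 to vertex 4 is entry (4,4) of T³, where T is the adjacency matrix.
T² = [[1, 0, 1, 0], [0, 1, 0, 1], [1, 0, 2, 0], [0, 1, 0, 2]]
T³ = [[0, 1, 0, 2], [1, 0, 2, 0], [0, 2, 0, 3], [2, 0, 3, 0]]

0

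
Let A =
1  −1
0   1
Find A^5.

[[1, −5], [0, 1]]

A = I + N where N = [[0, −1], [0, 0]] is strictly upper-triangular, so N^2 = 0.
(I + N)^5 = I + 5·N = [[1, −5], [0, 1]].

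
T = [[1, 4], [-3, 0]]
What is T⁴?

[[109, -92], [69, 132]]

T² = [[-11, 4], [-3, -12]]
T³ = [[-23, -44], [33, -12]]
T⁴ = [[109, -92], [69, 132]]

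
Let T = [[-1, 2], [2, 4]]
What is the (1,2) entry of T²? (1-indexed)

6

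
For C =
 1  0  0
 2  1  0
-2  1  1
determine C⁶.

C = I + N where N = [[0, 0, 0], [2, 0, 0], [-2, 1, 0]] is strictly lower-triangular, so N³ = 0.
(I + N)⁶ = I + 6·N + 15·N² = [[1, 0, 0], [12, 1, 0], [18, 6, 1]].

[[1, 0, 0], [12, 1, 0], [18, 6, 1]]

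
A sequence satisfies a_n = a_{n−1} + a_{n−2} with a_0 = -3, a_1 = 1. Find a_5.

With companion matrix A = [[1, 1], [1, 0]], [a_n, a_{n−1}]ᵀ = A·[a_{n−1}, a_{n−2}]ᵀ, so [a_5, a_4]ᵀ = A⁴·[a_1, a_0]ᵀ.
A⁴ = [[5, 3], [3, 2]], giving [a_5, a_4]ᵀ = [[-4], [-3]].

-4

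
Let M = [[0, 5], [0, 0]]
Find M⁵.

[[0, 0], [0, 0]]

M is strictly triangular, hence nilpotent: M² = 0, so M⁵ = 0.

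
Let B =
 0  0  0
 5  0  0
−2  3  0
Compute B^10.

[[0, 0, 0], [0, 0, 0], [0, 0, 0]]

B is strictly triangular, hence nilpotent: B^3 = 0, so B^10 = 0.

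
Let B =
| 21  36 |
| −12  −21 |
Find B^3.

tr B = 0 and det B = −9, so the characteristic polynomial is λ² − (0)λ + (−9) with roots −3 and 3.
Eigenvectors give P = [[3, −2], [−2, 1]] with P⁻¹ = [[−1, −2], [−2, −3]], and B = P·diag(−3, 3)·P⁻¹.
Then B^3 = P·diag(−27, 27)·P⁻¹ = [[−81, −54], [54, 27]] · [[−1, −2], [−2, −3]] = [[189, 324], [−108, −189]].

[[189, 324], [−108, −189]]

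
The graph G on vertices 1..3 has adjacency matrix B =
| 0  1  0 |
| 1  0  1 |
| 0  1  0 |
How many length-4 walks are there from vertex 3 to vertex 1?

2

The number of length-4 walks from vertex 3 to vertex 1 is entry (3,1) of B^4, where B is the adjacency matrix.
B^2 = [[1, 0, 1], [0, 2, 0], [1, 0, 1]]
B^3 = [[0, 2, 0], [2, 0, 2], [0, 2, 0]]
B^4 = [[2, 0, 2], [0, 4, 0], [2, 0, 2]]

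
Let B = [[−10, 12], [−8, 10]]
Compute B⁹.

[[−2560, 3072], [−2048, 2560]]

tr B = 0 and det B = −4, so the characteristic polynomial is λ² − (0)λ + (−4) with roots −2 and 2.
Eigenvectors give P = [[3, 1], [2, 1]] with P⁻¹ = [[1, −1], [−2, 3]], and B = P·diag(−2, 2)·P⁻¹.
Then B⁹ = P·diag(−512, 512)·P⁻¹ = [[−1536, 512], [−1024, 512]] · [[1, −1], [−2, 3]] = [[−2560, 3072], [−2048, 2560]].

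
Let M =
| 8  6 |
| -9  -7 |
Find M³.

[[26, 18], [-27, -19]]

tr M = 1 and det M = -2, so the characteristic polynomial is λ² − (1)λ + (-2) with roots 2 and -1.
Eigenvectors give P = [[-1, 2], [1, -3]] with P⁻¹ = [[-3, -2], [-1, -1]], and M = P·diag(2, -1)·P⁻¹.
Then M³ = P·diag(8, -1)·P⁻¹ = [[-8, -2], [8, 3]] · [[-3, -2], [-1, -1]] = [[26, 18], [-27, -19]].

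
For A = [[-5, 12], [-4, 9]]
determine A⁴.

[[-239, 480], [-160, 321]]

tr A = 4 and det A = 3, so the characteristic polynomial is λ² − (4)λ + (3) with roots 1 and 3.
Eigenvectors give P = [[2, 3], [1, 2]] with P⁻¹ = [[2, -3], [-1, 2]], and A = P·diag(1, 3)·P⁻¹.
Then A⁴ = P·diag(1, 81)·P⁻¹ = [[2, 243], [1, 162]] · [[2, -3], [-1, 2]] = [[-239, 480], [-160, 321]].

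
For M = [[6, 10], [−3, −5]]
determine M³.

[[6, 10], [−3, −5]]

M² = M (a projection; rank 1, trace 1), so M³ = M.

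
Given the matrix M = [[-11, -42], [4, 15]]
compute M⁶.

[[-4367, -15288], [1456, 5097]]

tr M = 4 and det M = 3, so the characteristic polynomial is λ² − (4)λ + (3) with roots 1 and 3.
Eigenvectors give P = [[7, -3], [-2, 1]] with P⁻¹ = [[1, 3], [2, 7]], and M = P·diag(1, 3)·P⁻¹.
Then M⁶ = P·diag(1, 729)·P⁻¹ = [[7, -2187], [-2, 729]] · [[1, 3], [2, 7]] = [[-4367, -15288], [1456, 5097]].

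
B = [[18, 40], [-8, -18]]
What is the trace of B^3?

0

tr B = 0 and det B = -4, so the characteristic polynomial is λ² − (0)λ + (-4) with roots 2 and -2.
Eigenvectors give P = [[5, -2], [-2, 1]] with P⁻¹ = [[1, 2], [2, 5]], and B = P·diag(2, -2)·P⁻¹.
Then B^3 = P·diag(8, -8)·P⁻¹ = [[40, 16], [-16, -8]] · [[1, 2], [2, 5]] = [[72, 160], [-32, -72]].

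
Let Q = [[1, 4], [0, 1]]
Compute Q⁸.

Q = I + N where N = [[0, 4], [0, 0]] is strictly upper-triangular, so N² = 0.
(I + N)⁸ = I + 8·N = [[1, 32], [0, 1]].

[[1, 32], [0, 1]]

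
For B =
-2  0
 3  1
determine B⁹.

tr B = -1 and det B = -2, so the characteristic polynomial is λ² − (-1)λ + (-2) with roots -2 and 1.
Eigenvectors give P = [[-1, 0], [1, 1]] with P⁻¹ = [[-1, 0], [1, 1]], and B = P·diag(-2, 1)·P⁻¹.
Then B⁹ = P·diag(-512, 1)·P⁻¹ = [[512, 0], [-512, 1]] · [[-1, 0], [1, 1]] = [[-512, 0], [513, 1]].

[[-512, 0], [513, 1]]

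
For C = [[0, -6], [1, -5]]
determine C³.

[[30, -114], [19, -65]]

tr C = -5 and det C = 6, so the characteristic polynomial is λ² − (-5)λ + (6) with roots -2 and -3.
Eigenvectors give P = [[-3, 2], [-1, 1]] with P⁻¹ = [[-1, 2], [-1, 3]], and C = P·diag(-2, -3)·P⁻¹.
Then C³ = P·diag(-8, -27)·P⁻¹ = [[24, -54], [8, -27]] · [[-1, 2], [-1, 3]] = [[30, -114], [19, -65]].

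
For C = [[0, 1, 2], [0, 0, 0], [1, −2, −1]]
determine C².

[[2, −4, −2], [0, 0, 0], [−1, 3, 3]]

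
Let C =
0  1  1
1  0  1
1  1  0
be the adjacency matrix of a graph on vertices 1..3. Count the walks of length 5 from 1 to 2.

The number of length-5 walks from vertex 1 to vertex 2 is entry (1,2) of C^5, where C is the adjacency matrix.
C^2 = [[2, 1, 1], [1, 2, 1], [1, 1, 2]]
C^3 = [[2, 3, 3], [3, 2, 3], [3, 3, 2]]
C^4 = [[6, 5, 5], [5, 6, 5], [5, 5, 6]]
C^5 = [[10, 11, 11], [11, 10, 11], [11, 11, 10]]

11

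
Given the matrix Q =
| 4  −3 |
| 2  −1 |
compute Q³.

[[22, −21], [14, −13]]

tr Q = 3 and det Q = 2, so the characteristic polynomial is λ² − (3)λ + (2) with roots 1 and 2.
Eigenvectors give P = [[1, 3], [1, 2]] with P⁻¹ = [[−2, 3], [1, −1]], and Q = P·diag(1, 2)·P⁻¹.
Then Q³ = P·diag(1, 8)·P⁻¹ = [[1, 24], [1, 16]] · [[−2, 3], [1, −1]] = [[22, −21], [14, −13]].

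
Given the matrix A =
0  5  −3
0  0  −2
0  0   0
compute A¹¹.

[[0, 0, 0], [0, 0, 0], [0, 0, 0]]

A is strictly triangular, hence nilpotent: A³ = 0, so A¹¹ = 0.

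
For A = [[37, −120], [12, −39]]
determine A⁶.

[[−6551, 21840], [−2184, 7281]]

tr A = −2 and det A = −3, so the characteristic polynomial is λ² − (−2)λ + (−3) with roots 1 and −3.
Eigenvectors give P = [[10, 3], [3, 1]] with P⁻¹ = [[1, −3], [−3, 10]], and A = P·diag(1, −3)·P⁻¹.
Then A⁶ = P·diag(1, 729)·P⁻¹ = [[10, 2187], [3, 729]] · [[1, −3], [−3, 10]] = [[−6551, 21840], [−2184, 7281]].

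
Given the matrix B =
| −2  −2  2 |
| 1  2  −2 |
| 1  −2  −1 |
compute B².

[[4, −4, −2], [−2, 6, 0], [−5, −4, 7]]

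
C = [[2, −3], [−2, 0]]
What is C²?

[[10, −6], [−4, 6]]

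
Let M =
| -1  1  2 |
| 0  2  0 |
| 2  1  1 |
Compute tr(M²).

14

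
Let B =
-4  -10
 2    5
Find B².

[[-4, -10], [2, 5]]

B² = B (a projection; rank 1, trace 1), so B² = B.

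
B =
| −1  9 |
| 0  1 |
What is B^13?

[[−1, 9], [0, 1]]

B² = I (check: tr B = 0 and det B = −1), so B^13 = B since 13 is odd.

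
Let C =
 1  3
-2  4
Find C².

[[-5, 15], [-10, 10]]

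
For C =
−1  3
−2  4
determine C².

[[−5, 9], [−6, 10]]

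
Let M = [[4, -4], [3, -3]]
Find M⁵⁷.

M² = M (a projection; rank 1, trace 1), so M⁵⁷ = M.

[[4, -4], [3, -3]]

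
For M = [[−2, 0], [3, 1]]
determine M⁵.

tr M = −1 and det M = −2, so the characteristic polynomial is λ² − (−1)λ + (−2) with roots −2 and 1.
Eigenvectors give P = [[1, 0], [−1, 1]] with P⁻¹ = [[1, 0], [1, 1]], and M = P·diag(−2, 1)·P⁻¹.
Then M⁵ = P·diag(−32, 1)·P⁻¹ = [[−32, 0], [32, 1]] · [[1, 0], [1, 1]] = [[−32, 0], [33, 1]].

[[−32, 0], [33, 1]]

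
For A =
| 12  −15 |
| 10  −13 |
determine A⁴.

tr A = −1 and det A = −6, so the characteristic polynomial is λ² − (−1)λ + (−6) with roots −3 and 2.
Eigenvectors give P = [[1, 3], [1, 2]] with P⁻¹ = [[−2, 3], [1, −1]], and A = P·diag(−3, 2)·P⁻¹.
Then A⁴ = P·diag(81, 16)·P⁻¹ = [[81, 48], [81, 32]] · [[−2, 3], [1, −1]] = [[−114, 195], [−130, 211]].

[[−114, 195], [−130, 211]]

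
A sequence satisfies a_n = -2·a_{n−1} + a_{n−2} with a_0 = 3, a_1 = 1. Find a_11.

With companion matrix B = [[-2, 1], [1, 0]], [a_n, a_{n−1}]ᵀ = B·[a_{n−1}, a_{n−2}]ᵀ, so [a_11, a_10]ᵀ = B¹⁰·[a_1, a_0]ᵀ.
B¹⁰ = [[5741, -2378], [-2378, 985]], giving [a_11, a_10]ᵀ = [[-1393], [577]].

-1393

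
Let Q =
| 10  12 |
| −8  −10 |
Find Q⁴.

[[16, 0], [0, 16]]

tr Q = 0 and det Q = −4, so the characteristic polynomial is λ² − (0)λ + (−4) with roots −2 and 2.
Eigenvectors give P = [[−1, 3], [1, −2]] with P⁻¹ = [[2, 3], [1, 1]], and Q = P·diag(−2, 2)·P⁻¹.
Then Q⁴ = P·diag(16, 16)·P⁻¹ = [[−16, 48], [16, −32]] · [[2, 3], [1, 1]] = [[16, 0], [0, 16]].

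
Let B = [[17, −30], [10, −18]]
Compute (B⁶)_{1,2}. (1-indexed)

tr B = −1 and det B = −6, so the characteristic polynomial is λ² − (−1)λ + (−6) with roots −3 and 2.
Eigenvectors give P = [[3, −2], [2, −1]] with P⁻¹ = [[−1, 2], [−2, 3]], and B = P·diag(−3, 2)·P⁻¹.
Then B⁶ = P·diag(729, 64)·P⁻¹ = [[2187, −128], [1458, −64]] · [[−1, 2], [−2, 3]] = [[−1931, 3990], [−1330, 2724]].

3990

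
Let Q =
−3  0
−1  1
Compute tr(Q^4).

Q^2 = [[9, 0], [2, 1]]
Q^3 = [[−27, 0], [−7, 1]]
Q^4 = [[81, 0], [20, 1]]

82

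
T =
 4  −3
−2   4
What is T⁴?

[[868, −1056], [−704, 868]]

T² = [[22, −24], [−16, 22]]
T³ = [[136, −162], [−108, 136]]
T⁴ = [[868, −1056], [−704, 868]]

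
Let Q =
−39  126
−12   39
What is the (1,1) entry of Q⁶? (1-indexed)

tr Q = 0 and det Q = −9, so the characteristic polynomial is λ² − (0)λ + (−9) with roots −3 and 3.
Eigenvectors give P = [[7, 3], [2, 1]] with P⁻¹ = [[1, −3], [−2, 7]], and Q = P·diag(−3, 3)·P⁻¹.
Then Q⁶ = P·diag(729, 729)·P⁻¹ = [[5103, 2187], [1458, 729]] · [[1, −3], [−2, 7]] = [[729, 0], [0, 729]].

729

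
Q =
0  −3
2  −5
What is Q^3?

[[30, −57], [38, −65]]

tr Q = −5 and det Q = 6, so the characteristic polynomial is λ² − (−5)λ + (6) with roots −2 and −3.
Eigenvectors give P = [[−3, −1], [−2, −1]] with P⁻¹ = [[−1, 1], [2, −3]], and Q = P·diag(−2, −3)·P⁻¹.
Then Q^3 = P·diag(−8, −27)·P⁻¹ = [[24, 27], [16, 27]] · [[−1, 1], [2, −3]] = [[30, −57], [38, −65]].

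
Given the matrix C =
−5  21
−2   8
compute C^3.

[[−41, 147], [−14, 50]]

tr C = 3 and det C = 2, so the characteristic polynomial is λ² − (3)λ + (2) with roots 2 and 1.
Eigenvectors give P = [[3, 7], [1, 2]] with P⁻¹ = [[−2, 7], [1, −3]], and C = P·diag(2, 1)·P⁻¹.
Then C^3 = P·diag(8, 1)·P⁻¹ = [[24, 7], [8, 2]] · [[−2, 7], [1, −3]] = [[−41, 147], [−14, 50]].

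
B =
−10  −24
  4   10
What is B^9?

tr B = 0 and det B = −4, so the characteristic polynomial is λ² − (0)λ + (−4) with roots 2 and −2.
Eigenvectors give P = [[2, −3], [−1, 1]] with P⁻¹ = [[−1, −3], [−1, −2]], and B = P·diag(2, −2)·P⁻¹.
Then B^9 = P·diag(512, −512)·P⁻¹ = [[1024, 1536], [−512, −512]] · [[−1, −3], [−1, −2]] = [[−2560, −6144], [1024, 2560]].

[[−2560, −6144], [1024, 2560]]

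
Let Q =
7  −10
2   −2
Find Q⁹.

[[96367, −191710], [38342, −76172]]

tr Q = 5 and det Q = 6, so the characteristic polynomial is λ² − (5)λ + (6) with roots 3 and 2.
Eigenvectors give P = [[−5, 2], [−2, 1]] with P⁻¹ = [[−1, 2], [−2, 5]], and Q = P·diag(3, 2)·P⁻¹.
Then Q⁹ = P·diag(19683, 512)·P⁻¹ = [[−98415, 1024], [−39366, 512]] · [[−1, 2], [−2, 5]] = [[96367, −191710], [38342, −76172]].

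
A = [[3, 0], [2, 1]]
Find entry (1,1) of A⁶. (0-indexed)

tr A = 4 and det A = 3, so the characteristic polynomial is λ² − (4)λ + (3) with roots 1 and 3.
Eigenvectors give P = [[0, 1], [1, 1]] with P⁻¹ = [[-1, 1], [1, 0]], and A = P·diag(1, 3)·P⁻¹.
Then A⁶ = P·diag(1, 729)·P⁻¹ = [[0, 729], [1, 729]] · [[-1, 1], [1, 0]] = [[729, 0], [728, 1]].

1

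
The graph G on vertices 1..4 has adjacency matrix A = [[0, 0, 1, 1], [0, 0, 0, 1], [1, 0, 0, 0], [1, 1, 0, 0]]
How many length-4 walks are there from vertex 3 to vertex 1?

The number of length-4 walks from vertex 3 to vertex 1 is entry (3,1) of A^4, where A is the adjacency matrix.
A^2 = [[2, 1, 0, 0], [1, 1, 0, 0], [0, 0, 1, 1], [0, 0, 1, 2]]
A^3 = [[0, 0, 2, 3], [0, 0, 1, 2], [2, 1, 0, 0], [3, 2, 0, 0]]
A^4 = [[5, 3, 0, 0], [3, 2, 0, 0], [0, 0, 2, 3], [0, 0, 3, 5]]

0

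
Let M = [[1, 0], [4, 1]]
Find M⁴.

M = I + N where N = [[0, 0], [4, 0]] is strictly lower-triangular, so N² = 0.
(I + N)⁴ = I + 4·N = [[1, 0], [16, 1]].

[[1, 0], [16, 1]]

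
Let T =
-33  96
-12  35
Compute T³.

tr T = 2 and det T = -3, so the characteristic polynomial is λ² − (2)λ + (-3) with roots 3 and -1.
Eigenvectors give P = [[-8, 3], [-3, 1]] with P⁻¹ = [[1, -3], [3, -8]], and T = P·diag(3, -1)·P⁻¹.
Then T³ = P·diag(27, -1)·P⁻¹ = [[-216, -3], [-81, -1]] · [[1, -3], [3, -8]] = [[-225, 672], [-84, 251]].

[[-225, 672], [-84, 251]]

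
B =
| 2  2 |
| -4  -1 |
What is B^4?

B^2 = [[-4, 2], [-4, -7]]
B^3 = [[-16, -10], [20, -1]]
B^4 = [[8, -22], [44, 41]]

[[8, -22], [44, 41]]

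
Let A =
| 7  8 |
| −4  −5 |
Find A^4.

[[161, 160], [−80, −79]]

tr A = 2 and det A = −3, so the characteristic polynomial is λ² − (2)λ + (−3) with roots 3 and −1.
Eigenvectors give P = [[−2, −1], [1, 1]] with P⁻¹ = [[−1, −1], [1, 2]], and A = P·diag(3, −1)·P⁻¹.
Then A^4 = P·diag(81, 1)·P⁻¹ = [[−162, −1], [81, 1]] · [[−1, −1], [1, 2]] = [[161, 160], [−80, −79]].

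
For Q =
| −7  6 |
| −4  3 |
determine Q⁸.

tr Q = −4 and det Q = 3, so the characteristic polynomial is λ² − (−4)λ + (3) with roots −3 and −1.
Eigenvectors give P = [[3, 1], [2, 1]] with P⁻¹ = [[1, −1], [−2, 3]], and Q = P·diag(−3, −1)·P⁻¹.
Then Q⁸ = P·diag(6561, 1)·P⁻¹ = [[19683, 1], [13122, 1]] · [[1, −1], [−2, 3]] = [[19681, −19680], [13120, −13119]].

[[19681, −19680], [13120, −13119]]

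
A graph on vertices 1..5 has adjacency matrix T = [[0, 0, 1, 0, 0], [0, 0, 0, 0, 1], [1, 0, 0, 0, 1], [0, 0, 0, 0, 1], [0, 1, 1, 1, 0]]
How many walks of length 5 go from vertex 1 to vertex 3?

6

The number of length-5 walks from vertex 1 to vertex 3 is entry (1,3) of T⁵, where T is the adjacency matrix.
T² = [[1, 0, 0, 0, 1], [0, 1, 1, 1, 0], [0, 1, 2, 1, 0], [0, 1, 1, 1, 0], [1, 0, 0, 0, 3]]
T³ = [[0, 1, 2, 1, 0], [1, 0, 0, 0, 3], [2, 0, 0, 0, 4], [1, 0, 0, 0, 3], [0, 3, 4, 3, 0]]
T⁴ = [[2, 0, 0, 0, 4], [0, 3, 4, 3, 0], [0, 4, 6, 4, 0], [0, 3, 4, 3, 0], [4, 0, 0, 0, 10]]
T⁵ = [[0, 4, 6, 4, 0], [4, 0, 0, 0, 10], [6, 0, 0, 0, 14], [4, 0, 0, 0, 10], [0, 10, 14, 10, 0]]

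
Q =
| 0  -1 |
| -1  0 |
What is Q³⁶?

Q² = I (check: tr Q = 0 and det Q = -1), so Q³⁶ = I since 36 is even.

[[1, 0], [0, 1]]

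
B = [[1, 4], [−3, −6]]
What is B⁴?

tr B = −5 and det B = 6, so the characteristic polynomial is λ² − (−5)λ + (6) with roots −3 and −2.
Eigenvectors give P = [[−1, −4], [1, 3]] with P⁻¹ = [[3, 4], [−1, −1]], and B = P·diag(−3, −2)·P⁻¹.
Then B⁴ = P·diag(81, 16)·P⁻¹ = [[−81, −64], [81, 48]] · [[3, 4], [−1, −1]] = [[−179, −260], [195, 276]].

[[−179, −260], [195, 276]]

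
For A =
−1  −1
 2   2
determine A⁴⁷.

A² = A (a projection; rank 1, trace 1), so A⁴⁷ = A.

[[−1, −1], [2, 2]]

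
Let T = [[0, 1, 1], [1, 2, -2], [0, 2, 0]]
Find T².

[[1, 4, -2], [2, 1, -3], [2, 4, -4]]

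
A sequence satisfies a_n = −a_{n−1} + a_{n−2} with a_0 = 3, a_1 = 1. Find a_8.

With companion matrix Q = [[−1, 1], [1, 0]], [a_n, a_{n−1}]ᵀ = Q·[a_{n−1}, a_{n−2}]ᵀ, so [a_8, a_7]ᵀ = Q⁷·[a_1, a_0]ᵀ.
Q⁷ = [[−21, 13], [13, −8]], giving [a_8, a_7]ᵀ = [[18], [−11]].

18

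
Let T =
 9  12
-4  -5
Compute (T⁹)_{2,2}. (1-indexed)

-59045

tr T = 4 and det T = 3, so the characteristic polynomial is λ² − (4)λ + (3) with roots 3 and 1.
Eigenvectors give P = [[-2, -3], [1, 2]] with P⁻¹ = [[-2, -3], [1, 2]], and T = P·diag(3, 1)·P⁻¹.
Then T⁹ = P·diag(19683, 1)·P⁻¹ = [[-39366, -3], [19683, 2]] · [[-2, -3], [1, 2]] = [[78729, 118092], [-39364, -59045]].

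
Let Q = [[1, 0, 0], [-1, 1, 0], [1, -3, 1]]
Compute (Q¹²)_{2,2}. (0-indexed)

1

Q = I + N where N = [[0, 0, 0], [-1, 0, 0], [1, -3, 0]] is strictly lower-triangular, so N³ = 0.
(I + N)¹² = I + 12·N + 66·N² = [[1, 0, 0], [-12, 1, 0], [210, -36, 1]].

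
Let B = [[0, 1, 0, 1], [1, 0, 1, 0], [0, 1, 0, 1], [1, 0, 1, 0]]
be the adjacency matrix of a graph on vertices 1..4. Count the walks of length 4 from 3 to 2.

0

The number of length-4 walks from vertex 3 to vertex 2 is entry (3,2) of B⁴, where B is the adjacency matrix.
B² = [[2, 0, 2, 0], [0, 2, 0, 2], [2, 0, 2, 0], [0, 2, 0, 2]]
B³ = [[0, 4, 0, 4], [4, 0, 4, 0], [0, 4, 0, 4], [4, 0, 4, 0]]
B⁴ = [[8, 0, 8, 0], [0, 8, 0, 8], [8, 0, 8, 0], [0, 8, 0, 8]]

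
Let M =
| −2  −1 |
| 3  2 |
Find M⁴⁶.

[[1, 0], [0, 1]]

M² = I (check: tr M = 0 and det M = −1), so M⁴⁶ = I since 46 is even.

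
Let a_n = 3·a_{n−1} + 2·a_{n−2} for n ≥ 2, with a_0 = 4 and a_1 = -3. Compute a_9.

With companion matrix B = [[3, 2], [1, 0]], [a_n, a_{n−1}]ᵀ = B·[a_{n−1}, a_{n−2}]ᵀ, so [a_9, a_8]ᵀ = B⁸·[a_1, a_0]ᵀ.
B⁸ = [[22363, 12558], [6279, 3526]], giving [a_9, a_8]ᵀ = [[-16857], [-4733]].

-16857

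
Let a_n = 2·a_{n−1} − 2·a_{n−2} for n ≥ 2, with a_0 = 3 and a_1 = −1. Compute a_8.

48

With companion matrix C = [[2, −2], [1, 0]], [a_n, a_{n−1}]ᵀ = C·[a_{n−1}, a_{n−2}]ᵀ, so [a_8, a_7]ᵀ = C⁷·[a_1, a_0]ᵀ.
C⁷ = [[0, 16], [−8, 16]], giving [a_8, a_7]ᵀ = [[48], [56]].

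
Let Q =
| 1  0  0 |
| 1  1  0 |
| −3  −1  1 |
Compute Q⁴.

Q = I + N where N = [[0, 0, 0], [1, 0, 0], [−3, −1, 0]] is strictly lower-triangular, so N³ = 0.
(I + N)⁴ = I + 4·N + 6·N² = [[1, 0, 0], [4, 1, 0], [−18, −4, 1]].

[[1, 0, 0], [4, 1, 0], [−18, −4, 1]]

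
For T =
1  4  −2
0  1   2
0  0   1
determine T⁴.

T = I + N where N = [[0, 4, −2], [0, 0, 2], [0, 0, 0]] is strictly upper-triangular, so N³ = 0.
(I + N)⁴ = I + 4·N + 6·N² = [[1, 16, 40], [0, 1, 8], [0, 0, 1]].

[[1, 16, 40], [0, 1, 8], [0, 0, 1]]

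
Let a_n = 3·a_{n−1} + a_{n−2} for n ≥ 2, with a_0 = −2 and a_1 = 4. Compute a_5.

370

With companion matrix A = [[3, 1], [1, 0]], [a_n, a_{n−1}]ᵀ = A·[a_{n−1}, a_{n−2}]ᵀ, so [a_5, a_4]ᵀ = A^4·[a_1, a_0]ᵀ.
A^4 = [[109, 33], [33, 10]], giving [a_5, a_4]ᵀ = [[370], [112]].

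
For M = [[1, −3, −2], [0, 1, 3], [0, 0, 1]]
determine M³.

[[1, −9, −33], [0, 1, 9], [0, 0, 1]]

M = I + N where N = [[0, −3, −2], [0, 0, 3], [0, 0, 0]] is strictly upper-triangular, so N³ = 0.
(I + N)³ = I + 3·N + 3·N² = [[1, −9, −33], [0, 1, 9], [0, 0, 1]].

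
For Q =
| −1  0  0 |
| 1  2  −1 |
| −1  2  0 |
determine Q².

[[1, 0, 0], [2, 2, −2], [3, 4, −2]]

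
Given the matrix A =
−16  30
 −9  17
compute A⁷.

[[−646, 1290], [−387, 773]]

tr A = 1 and det A = −2, so the characteristic polynomial is λ² − (1)λ + (−2) with roots −1 and 2.
Eigenvectors give P = [[−2, 5], [−1, 3]] with P⁻¹ = [[−3, 5], [−1, 2]], and A = P·diag(−1, 2)·P⁻¹.
Then A⁷ = P·diag(−1, 128)·P⁻¹ = [[2, 640], [1, 384]] · [[−3, 5], [−1, 2]] = [[−646, 1290], [−387, 773]].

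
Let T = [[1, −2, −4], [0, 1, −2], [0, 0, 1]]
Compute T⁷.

[[1, −14, 56], [0, 1, −14], [0, 0, 1]]

T = I + N where N = [[0, −2, −4], [0, 0, −2], [0, 0, 0]] is strictly upper-triangular, so N³ = 0.
(I + N)⁷ = I + 7·N + 21·N² = [[1, −14, 56], [0, 1, −14], [0, 0, 1]].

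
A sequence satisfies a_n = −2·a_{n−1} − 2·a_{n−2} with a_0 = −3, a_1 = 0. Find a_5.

With companion matrix Q = [[−2, −2], [1, 0]], [a_n, a_{n−1}]ᵀ = Q·[a_{n−1}, a_{n−2}]ᵀ, so [a_5, a_4]ᵀ = Q⁴·[a_1, a_0]ᵀ.
Q⁴ = [[−4, 0], [0, −4]], giving [a_5, a_4]ᵀ = [[0], [12]].

0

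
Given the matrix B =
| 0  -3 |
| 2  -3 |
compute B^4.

[[-18, -27], [18, -45]]

B^2 = [[-6, 9], [-6, 3]]
B^3 = [[18, -9], [6, 9]]
B^4 = [[-18, -27], [18, -45]]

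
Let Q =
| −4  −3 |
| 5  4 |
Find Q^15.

[[−4, −3], [5, 4]]

Q² = I (check: tr Q = 0 and det Q = −1), so Q^15 = Q since 15 is odd.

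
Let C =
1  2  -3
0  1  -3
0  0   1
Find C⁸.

C = I + N where N = [[0, 2, -3], [0, 0, -3], [0, 0, 0]] is strictly upper-triangular, so N³ = 0.
(I + N)⁸ = I + 8·N + 28·N² = [[1, 16, -192], [0, 1, -24], [0, 0, 1]].

[[1, 16, -192], [0, 1, -24], [0, 0, 1]]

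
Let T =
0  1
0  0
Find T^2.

T is strictly triangular, hence nilpotent: T^2 = 0, so T^2 = 0.

[[0, 0], [0, 0]]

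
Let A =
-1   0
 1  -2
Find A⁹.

[[-1, 0], [511, -512]]

tr A = -3 and det A = 2, so the characteristic polynomial is λ² − (-3)λ + (2) with roots -2 and -1.
Eigenvectors give P = [[0, 1], [1, 1]] with P⁻¹ = [[-1, 1], [1, 0]], and A = P·diag(-2, -1)·P⁻¹.
Then A⁹ = P·diag(-512, -1)·P⁻¹ = [[0, -1], [-512, -1]] · [[-1, 1], [1, 0]] = [[-1, 0], [511, -512]].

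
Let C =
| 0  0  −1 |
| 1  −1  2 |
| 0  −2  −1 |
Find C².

[[0, 2, 1], [−1, −3, −5], [−2, 4, −3]]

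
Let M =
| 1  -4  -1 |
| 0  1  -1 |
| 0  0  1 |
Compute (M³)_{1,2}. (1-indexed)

-12

M = I + N where N = [[0, -4, -1], [0, 0, -1], [0, 0, 0]] is strictly upper-triangular, so N³ = 0.
(I + N)³ = I + 3·N + 3·N² = [[1, -12, 9], [0, 1, -3], [0, 0, 1]].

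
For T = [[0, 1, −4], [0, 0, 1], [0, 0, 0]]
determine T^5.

T is strictly triangular, hence nilpotent: T^3 = 0, so T^5 = 0.

[[0, 0, 0], [0, 0, 0], [0, 0, 0]]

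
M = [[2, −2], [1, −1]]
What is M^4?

[[2, −2], [1, −1]]

M² = M (a projection; rank 1, trace 1), so M^4 = M.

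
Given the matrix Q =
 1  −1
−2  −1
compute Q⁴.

Q² = [[3, 0], [0, 3]]
Q³ = [[3, −3], [−6, −3]]
Q⁴ = [[9, 0], [0, 9]]

[[9, 0], [0, 9]]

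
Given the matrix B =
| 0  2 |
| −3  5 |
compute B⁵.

[[−390, 422], [−633, 665]]

tr B = 5 and det B = 6, so the characteristic polynomial is λ² − (5)λ + (6) with roots 3 and 2.
Eigenvectors give P = [[2, 1], [3, 1]] with P⁻¹ = [[−1, 1], [3, −2]], and B = P·diag(3, 2)·P⁻¹.
Then B⁵ = P·diag(243, 32)·P⁻¹ = [[486, 32], [729, 32]] · [[−1, 1], [3, −2]] = [[−390, 422], [−633, 665]].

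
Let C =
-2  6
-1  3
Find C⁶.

[[-2, 6], [-1, 3]]

C² = C (a projection; rank 1, trace 1), so C⁶ = C.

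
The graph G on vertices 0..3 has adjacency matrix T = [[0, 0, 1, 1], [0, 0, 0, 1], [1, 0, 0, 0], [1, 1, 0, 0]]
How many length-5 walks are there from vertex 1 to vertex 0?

The number of length-5 walks from vertex 1 to vertex 0 is entry (1,0) of T⁵, where T is the adjacency matrix.
T² = [[2, 1, 0, 0], [1, 1, 0, 0], [0, 0, 1, 1], [0, 0, 1, 2]]
T³ = [[0, 0, 2, 3], [0, 0, 1, 2], [2, 1, 0, 0], [3, 2, 0, 0]]
T⁴ = [[5, 3, 0, 0], [3, 2, 0, 0], [0, 0, 2, 3], [0, 0, 3, 5]]
T⁵ = [[0, 0, 5, 8], [0, 0, 3, 5], [5, 3, 0, 0], [8, 5, 0, 0]]

0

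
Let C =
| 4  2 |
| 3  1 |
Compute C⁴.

C² = [[22, 10], [15, 7]]
C³ = [[118, 54], [81, 37]]
C⁴ = [[634, 290], [435, 199]]

[[634, 290], [435, 199]]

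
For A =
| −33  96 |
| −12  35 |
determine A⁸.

[[−52479, 157440], [−19680, 59041]]

tr A = 2 and det A = −3, so the characteristic polynomial is λ² − (2)λ + (−3) with roots 3 and −1.
Eigenvectors give P = [[8, 3], [3, 1]] with P⁻¹ = [[−1, 3], [3, −8]], and A = P·diag(3, −1)·P⁻¹.
Then A⁸ = P·diag(6561, 1)·P⁻¹ = [[52488, 3], [19683, 1]] · [[−1, 3], [3, −8]] = [[−52479, 157440], [−19680, 59041]].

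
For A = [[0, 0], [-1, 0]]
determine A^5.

[[0, 0], [0, 0]]

A is strictly triangular, hence nilpotent: A^2 = 0, so A^5 = 0.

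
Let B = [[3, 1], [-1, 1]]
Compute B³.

B² = [[8, 4], [-4, 0]]
B³ = [[20, 12], [-12, -4]]

[[20, 12], [-12, -4]]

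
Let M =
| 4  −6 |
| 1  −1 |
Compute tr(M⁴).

tr M = 3 and det M = 2, so the characteristic polynomial is λ² − (3)λ + (2) with roots 2 and 1.
Eigenvectors give P = [[3, 2], [1, 1]] with P⁻¹ = [[1, −2], [−1, 3]], and M = P·diag(2, 1)·P⁻¹.
Then M⁴ = P·diag(16, 1)·P⁻¹ = [[48, 2], [16, 1]] · [[1, −2], [−1, 3]] = [[46, −90], [15, −29]].

17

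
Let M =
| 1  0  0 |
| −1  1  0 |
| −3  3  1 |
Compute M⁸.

M = I + N where N = [[0, 0, 0], [−1, 0, 0], [−3, 3, 0]] is strictly lower-triangular, so N³ = 0.
(I + N)⁸ = I + 8·N + 28·N² = [[1, 0, 0], [−8, 1, 0], [−108, 24, 1]].

[[1, 0, 0], [−8, 1, 0], [−108, 24, 1]]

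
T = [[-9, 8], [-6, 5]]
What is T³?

[[-105, 104], [-78, 77]]

tr T = -4 and det T = 3, so the characteristic polynomial is λ² − (-4)λ + (3) with roots -3 and -1.
Eigenvectors give P = [[4, 1], [3, 1]] with P⁻¹ = [[1, -1], [-3, 4]], and T = P·diag(-3, -1)·P⁻¹.
Then T³ = P·diag(-27, -1)·P⁻¹ = [[-108, -1], [-81, -1]] · [[1, -1], [-3, 4]] = [[-105, 104], [-78, 77]].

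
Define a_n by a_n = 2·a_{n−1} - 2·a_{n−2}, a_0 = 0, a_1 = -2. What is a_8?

0

With companion matrix T = [[2, -2], [1, 0]], [a_n, a_{n−1}]ᵀ = T·[a_{n−1}, a_{n−2}]ᵀ, so [a_8, a_7]ᵀ = T⁷·[a_1, a_0]ᵀ.
T⁷ = [[0, 16], [-8, 16]], giving [a_8, a_7]ᵀ = [[0], [16]].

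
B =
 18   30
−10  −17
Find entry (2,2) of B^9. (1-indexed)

tr B = 1 and det B = −6, so the characteristic polynomial is λ² − (1)λ + (−6) with roots 3 and −2.
Eigenvectors give P = [[−2, −3], [1, 2]] with P⁻¹ = [[−2, −3], [1, 2]], and B = P·diag(3, −2)·P⁻¹.
Then B^9 = P·diag(19683, −512)·P⁻¹ = [[−39366, 1536], [19683, −1024]] · [[−2, −3], [1, 2]] = [[80268, 121170], [−40390, −61097]].

−61097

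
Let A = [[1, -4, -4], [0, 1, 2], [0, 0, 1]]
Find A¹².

A = I + N where N = [[0, -4, -4], [0, 0, 2], [0, 0, 0]] is strictly upper-triangular, so N³ = 0.
(I + N)¹² = I + 12·N + 66·N² = [[1, -48, -576], [0, 1, 24], [0, 0, 1]].

[[1, -48, -576], [0, 1, 24], [0, 0, 1]]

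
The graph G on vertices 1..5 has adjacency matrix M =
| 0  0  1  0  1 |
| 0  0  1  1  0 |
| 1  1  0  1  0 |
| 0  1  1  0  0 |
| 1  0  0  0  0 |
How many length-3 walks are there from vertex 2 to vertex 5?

1

The number of length-3 walks from vertex 2 to vertex 5 is entry (2,5) of M^3, where M is the adjacency matrix.
M^2 = [[2, 1, 0, 1, 0], [1, 2, 1, 1, 0], [0, 1, 3, 1, 1], [1, 1, 1, 2, 0], [0, 0, 1, 0, 1]]
M^3 = [[0, 1, 4, 1, 2], [1, 2, 4, 3, 1], [4, 4, 2, 4, 0], [1, 3, 4, 2, 1], [2, 1, 0, 1, 0]]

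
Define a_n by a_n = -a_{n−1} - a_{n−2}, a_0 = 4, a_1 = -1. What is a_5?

-3

With companion matrix B = [[-1, -1], [1, 0]], [a_n, a_{n−1}]ᵀ = B·[a_{n−1}, a_{n−2}]ᵀ, so [a_5, a_4]ᵀ = B⁴·[a_1, a_0]ᵀ.
B⁴ = [[-1, -1], [1, 0]], giving [a_5, a_4]ᵀ = [[-3], [-1]].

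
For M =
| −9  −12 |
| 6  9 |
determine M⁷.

tr M = 0 and det M = −9, so the characteristic polynomial is λ² − (0)λ + (−9) with roots −3 and 3.
Eigenvectors give P = [[2, 1], [−1, −1]] with P⁻¹ = [[1, 1], [−1, −2]], and M = P·diag(−3, 3)·P⁻¹.
Then M⁷ = P·diag(−2187, 2187)·P⁻¹ = [[−4374, 2187], [2187, −2187]] · [[1, 1], [−1, −2]] = [[−6561, −8748], [4374, 6561]].

[[−6561, −8748], [4374, 6561]]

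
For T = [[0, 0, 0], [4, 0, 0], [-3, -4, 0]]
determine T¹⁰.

T is strictly triangular, hence nilpotent: T³ = 0, so T¹⁰ = 0.

[[0, 0, 0], [0, 0, 0], [0, 0, 0]]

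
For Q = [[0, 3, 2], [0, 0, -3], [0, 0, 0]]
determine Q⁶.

Q is strictly triangular, hence nilpotent: Q³ = 0, so Q⁶ = 0.

[[0, 0, 0], [0, 0, 0], [0, 0, 0]]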